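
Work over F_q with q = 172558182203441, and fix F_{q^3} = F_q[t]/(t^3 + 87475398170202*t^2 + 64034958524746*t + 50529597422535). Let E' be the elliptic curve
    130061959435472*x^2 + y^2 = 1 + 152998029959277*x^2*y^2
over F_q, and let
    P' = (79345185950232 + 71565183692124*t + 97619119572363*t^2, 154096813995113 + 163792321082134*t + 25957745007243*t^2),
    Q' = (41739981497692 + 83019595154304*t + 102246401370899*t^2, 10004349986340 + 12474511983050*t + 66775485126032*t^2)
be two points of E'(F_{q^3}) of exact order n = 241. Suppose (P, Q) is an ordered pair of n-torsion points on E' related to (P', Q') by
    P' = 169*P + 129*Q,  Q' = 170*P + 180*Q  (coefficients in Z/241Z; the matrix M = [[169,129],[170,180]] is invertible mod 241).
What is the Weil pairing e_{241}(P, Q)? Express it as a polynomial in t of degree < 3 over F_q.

Since e_{241}(P,P)=e_{241}(Q,Q)=1 and e_{241}(Q,P)=e_{241}(P,Q)^{-1}, expanding e_{241}(169*P + 129*Q,170*P + 180*Q) leaves e(P,Q)^det(M).
169*180 - 129*170 = 8490; reduced mod 241: det = 55, inverse 149.
Edwards a_E,d_E -> Montgomery A=43564737090940,B=150980659842620 -> Weierstrass 25337016327042,3970371209325 via alpha=18416967865218,beta=37405527919909.
Build f_{241,P'} and f_{241,Q'} via the 8-bit ladder of 241=11110001_2; evaluate at shifted divisors; quotient in F_{172558182203441^3}.
Result: e(P',Q') = 170207523137520 + 115852509391967*t + 142904531879224*t^2.
Raise to 149: e(P,Q) = 106771647604875 + 159054949107893*t + 171136163187460*t^2 in mu_{241}.

106771647604875 + 159054949107893*t + 171136163187460*t^2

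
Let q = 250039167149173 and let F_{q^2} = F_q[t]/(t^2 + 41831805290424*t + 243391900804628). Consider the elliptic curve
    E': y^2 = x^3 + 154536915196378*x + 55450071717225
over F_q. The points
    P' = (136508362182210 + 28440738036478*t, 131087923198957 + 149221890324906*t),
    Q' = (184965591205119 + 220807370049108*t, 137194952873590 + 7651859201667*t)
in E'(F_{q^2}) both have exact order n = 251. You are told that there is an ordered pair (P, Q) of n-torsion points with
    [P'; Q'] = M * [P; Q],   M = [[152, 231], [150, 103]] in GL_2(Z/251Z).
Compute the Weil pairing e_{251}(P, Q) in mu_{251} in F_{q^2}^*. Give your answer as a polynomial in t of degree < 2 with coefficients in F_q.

154562651021673 + 217855922123560*t

Under M = [[152,231],[150,103]] in GL_2(Z/251), e_{251}(P',Q') = e_{251}(P,Q)^(152*103-231*150 mod 251).
Inverting 82 mod 251: 150. Thus e_{251}(P,Q) = e(P',Q')^{150}.
n = 251 = (11111011)_2 (8 bits, wt 7); accumulate f_{251,P'}(Q'+S)/f_{251,P'}(S) along the 7-step ladder.
e_{251}(P',Q') = 197944841252514 + 233566265149146*t.
(197944841252514 + 233566265149146*t)^{150} mod (250039167149173,f) = 154562651021673 + 217855922123560*t.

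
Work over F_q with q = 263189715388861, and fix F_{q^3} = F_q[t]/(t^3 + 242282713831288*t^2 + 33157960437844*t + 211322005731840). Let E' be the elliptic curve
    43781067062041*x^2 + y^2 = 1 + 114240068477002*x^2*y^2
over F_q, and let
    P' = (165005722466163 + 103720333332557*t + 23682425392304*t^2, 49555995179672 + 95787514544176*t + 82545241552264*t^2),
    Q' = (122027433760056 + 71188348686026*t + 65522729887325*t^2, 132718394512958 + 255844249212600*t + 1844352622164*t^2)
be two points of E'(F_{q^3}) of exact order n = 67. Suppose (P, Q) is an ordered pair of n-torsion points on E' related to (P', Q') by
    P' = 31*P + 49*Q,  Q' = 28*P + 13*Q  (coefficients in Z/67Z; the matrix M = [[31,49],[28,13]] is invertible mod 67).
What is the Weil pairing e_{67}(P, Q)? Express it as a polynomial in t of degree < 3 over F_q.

480062180723 + 5887854225749*t + 35448429893459*t^2

Under M = [[31,49],[28,13]] in GL_2(Z/67), e_{67}(P',Q') = e_{67}(P,Q)^(31*13-49*28 mod 67).
Hence e(P,Q) = e(P',Q')^{54} where 54 = 36^{-1} mod 67.
Edwards a_E,d_E -> Montgomery A=146025864300274,B=17606684088021 -> Weierstrass 40937204803715,219722733448844 via alpha=70201808487984,beta=48182678493475.
Build f_{67,P'} and f_{67,Q'} via the 7-bit ladder of 67=1000011_2; evaluate at shifted divisors; quotient in F_{263189715388861^3}.
Miller gives e_{67}(P',Q') = 246365349254536 + 185824340772714*t + 62238561363205*t^2 in F_{263189715388861^3}.
e_{67}(P,Q) = (246365349254536 + 185824340772714*t + 62238561363205*t^2)^{54} = 480062180723 + 5887854225749*t + 35448429893459*t^2.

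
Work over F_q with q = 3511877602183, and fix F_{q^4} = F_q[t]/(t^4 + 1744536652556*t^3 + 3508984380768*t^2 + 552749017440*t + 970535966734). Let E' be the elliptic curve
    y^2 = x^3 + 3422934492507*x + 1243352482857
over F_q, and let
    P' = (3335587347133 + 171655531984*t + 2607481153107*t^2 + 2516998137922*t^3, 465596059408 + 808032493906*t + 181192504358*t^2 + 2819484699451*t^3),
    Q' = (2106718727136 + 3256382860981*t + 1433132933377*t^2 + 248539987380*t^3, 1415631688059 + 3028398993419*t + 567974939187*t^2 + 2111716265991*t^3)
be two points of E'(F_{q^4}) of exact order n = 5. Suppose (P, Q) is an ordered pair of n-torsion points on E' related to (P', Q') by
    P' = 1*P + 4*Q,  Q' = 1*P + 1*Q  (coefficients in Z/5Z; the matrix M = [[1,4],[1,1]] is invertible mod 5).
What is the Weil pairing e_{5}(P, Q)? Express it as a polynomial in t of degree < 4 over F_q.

Alternating bilinearity on E[5] (values in mu_{5} in F_{3511877602183^4}) gives e(P',Q') = e(P,Q)^det(M).
Hence e(P,Q) = e(P',Q')^{3} where 3 = 2^{-1} mod 5.
3-bit Miller (101) on E'/F_{3511877602183} with a'=3422934492507, b'=1243352482857: accumulate tangent/chord ratios at Q'+S and P'+S'.
The quotient is 2065912188978 + 1751735309567*t + 2641597679043*t^2 + 1902541364537*t^3.
Hence e(P,Q) = 2708870974129 + 130137858472*t + 1313381672786*t^2 + 2790382751489*t^3 in F_{3511877602183^4}^*.

2708870974129 + 130137858472*t + 1313381672786*t^2 + 2790382751489*t^3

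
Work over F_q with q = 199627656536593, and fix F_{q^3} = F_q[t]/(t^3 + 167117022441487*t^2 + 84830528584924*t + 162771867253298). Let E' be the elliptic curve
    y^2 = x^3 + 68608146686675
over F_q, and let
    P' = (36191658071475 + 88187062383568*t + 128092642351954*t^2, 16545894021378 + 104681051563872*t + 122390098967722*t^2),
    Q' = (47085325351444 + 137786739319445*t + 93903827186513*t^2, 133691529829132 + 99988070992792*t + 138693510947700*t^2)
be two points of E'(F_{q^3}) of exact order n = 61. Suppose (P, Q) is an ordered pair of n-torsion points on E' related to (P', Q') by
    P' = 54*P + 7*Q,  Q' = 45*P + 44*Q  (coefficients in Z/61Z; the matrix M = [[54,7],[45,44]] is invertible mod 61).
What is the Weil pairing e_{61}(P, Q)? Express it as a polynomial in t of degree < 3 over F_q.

Since e_{61}(P,P)=e_{61}(Q,Q)=1 and e_{61}(Q,P)=e_{61}(P,Q)^{-1}, expanding e_{61}(54*P + 7*Q,45*P + 44*Q) leaves e(P,Q)^det(M).
det M = 54*44 - 7*45 = 2061 = 48 (mod 61); 48^{-1} = 14 (mod 61).
6-bit Miller (111101) on E'/F_{199627656536593} with a'=0, b'=68608146686675: accumulate tangent/chord ratios at Q'+S and P'+S'.
Miller gives e_{61}(P',Q') = 76426299105975 + 79387550559881*t + 67951120741279*t^2 in F_{199627656536593^3}.
Hence e(P,Q) = 184493371531126 + 104615836611808*t + 30579575623617*t^2 in F_{199627656536593^3}^*.

184493371531126 + 104615836611808*t + 30579575623617*t^2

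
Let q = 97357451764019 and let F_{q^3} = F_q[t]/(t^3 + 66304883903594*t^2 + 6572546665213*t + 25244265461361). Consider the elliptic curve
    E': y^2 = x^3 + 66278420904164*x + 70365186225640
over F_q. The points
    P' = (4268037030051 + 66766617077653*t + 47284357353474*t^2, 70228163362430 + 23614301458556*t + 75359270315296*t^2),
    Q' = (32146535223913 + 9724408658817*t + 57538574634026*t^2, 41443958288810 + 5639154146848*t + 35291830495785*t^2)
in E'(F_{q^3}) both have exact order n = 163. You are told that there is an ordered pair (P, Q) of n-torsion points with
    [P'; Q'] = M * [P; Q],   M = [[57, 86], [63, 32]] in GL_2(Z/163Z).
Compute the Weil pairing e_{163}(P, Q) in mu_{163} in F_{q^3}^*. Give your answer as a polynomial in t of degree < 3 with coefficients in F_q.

67269806832774 + 63449246954998*t + 36877341101578*t^2

Under M = [[57,86],[63,32]] in GL_2(Z/163), e_{163}(P',Q') = e_{163}(P,Q)^(57*32-86*63 mod 163).
det(M) mod 163 = 155; its inverse in (Z/163)^* is 61 (check: 155*61 mod 163 = 1).
Miller loop for e_{163} over F_{97357451764019^3}: bits of 163 = 10100011; 7 double steps + 3 add steps, l/v at each.
The quotient is 88337701771109 + 83068322773805*t + 7584839037852*t^2.
Finally e_{163}(P,Q) = 67269806832774 + 63449246954998*t + 36877341101578*t^2.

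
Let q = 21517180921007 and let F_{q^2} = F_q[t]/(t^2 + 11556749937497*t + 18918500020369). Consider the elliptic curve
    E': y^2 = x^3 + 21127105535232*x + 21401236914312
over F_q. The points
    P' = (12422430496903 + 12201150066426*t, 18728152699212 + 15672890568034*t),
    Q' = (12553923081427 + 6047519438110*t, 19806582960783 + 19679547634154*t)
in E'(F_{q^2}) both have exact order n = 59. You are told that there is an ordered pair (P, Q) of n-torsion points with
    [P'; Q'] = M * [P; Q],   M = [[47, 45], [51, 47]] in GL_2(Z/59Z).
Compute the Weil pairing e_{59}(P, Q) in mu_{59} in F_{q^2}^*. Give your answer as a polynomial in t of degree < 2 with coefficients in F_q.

20615283916709 + 12075414607619*t

e_{59}(aP+bQ,cP+dQ) = e_{59}(P,Q)^(ad-bc); with (a,b,c,d)=(47,45,51,47) this gives the det-59 law.
det M = 47*47 - 45*51 = -86 = 32 (mod 59); 32^{-1} = 24 (mod 59).
Run Miller on y^2=x^3+21127105535232*x+21401236914312 over F_{21517180921007}: ladder 111011 (6 bits); e = f_P(D_Q)/f_Q(D_P).
e_{59}(P',Q') = 8953833639191 + 3850266481623*t.
Finally e_{59}(P,Q) = 20615283916709 + 12075414607619*t.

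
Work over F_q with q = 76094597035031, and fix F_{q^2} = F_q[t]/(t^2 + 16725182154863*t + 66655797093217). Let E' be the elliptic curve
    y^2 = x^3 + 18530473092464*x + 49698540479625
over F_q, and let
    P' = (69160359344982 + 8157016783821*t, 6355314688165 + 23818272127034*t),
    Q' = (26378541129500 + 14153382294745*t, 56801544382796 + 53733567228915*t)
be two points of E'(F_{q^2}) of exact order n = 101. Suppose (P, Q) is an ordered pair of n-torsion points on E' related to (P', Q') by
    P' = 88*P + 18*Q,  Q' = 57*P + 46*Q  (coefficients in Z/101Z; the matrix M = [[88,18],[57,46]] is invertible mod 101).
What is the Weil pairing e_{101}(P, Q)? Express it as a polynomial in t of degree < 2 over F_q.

55090262501599 + 44437025174155*t

e_{101} is bilinear + alternating on E[101], so e_{101}(88*P + 18*Q, 57*P + 46*Q) = e_{101}(P,Q)^(88*46-18*57).
det M = 88*46 - 18*57 = 3022 = 93 (mod 101); 93^{-1} = 63 (mod 101).
7-bit Miller (1100101) on E'/F_{76094597035031} with a'=18530473092464, b'=49698540479625: accumulate tangent/chord ratios at Q'+S and P'+S'.
e_{101}(P',Q') = 56396826758741 + 62672628271976*t.
Hence e(P,Q) = 55090262501599 + 44437025174155*t in F_{76094597035031^2}^*.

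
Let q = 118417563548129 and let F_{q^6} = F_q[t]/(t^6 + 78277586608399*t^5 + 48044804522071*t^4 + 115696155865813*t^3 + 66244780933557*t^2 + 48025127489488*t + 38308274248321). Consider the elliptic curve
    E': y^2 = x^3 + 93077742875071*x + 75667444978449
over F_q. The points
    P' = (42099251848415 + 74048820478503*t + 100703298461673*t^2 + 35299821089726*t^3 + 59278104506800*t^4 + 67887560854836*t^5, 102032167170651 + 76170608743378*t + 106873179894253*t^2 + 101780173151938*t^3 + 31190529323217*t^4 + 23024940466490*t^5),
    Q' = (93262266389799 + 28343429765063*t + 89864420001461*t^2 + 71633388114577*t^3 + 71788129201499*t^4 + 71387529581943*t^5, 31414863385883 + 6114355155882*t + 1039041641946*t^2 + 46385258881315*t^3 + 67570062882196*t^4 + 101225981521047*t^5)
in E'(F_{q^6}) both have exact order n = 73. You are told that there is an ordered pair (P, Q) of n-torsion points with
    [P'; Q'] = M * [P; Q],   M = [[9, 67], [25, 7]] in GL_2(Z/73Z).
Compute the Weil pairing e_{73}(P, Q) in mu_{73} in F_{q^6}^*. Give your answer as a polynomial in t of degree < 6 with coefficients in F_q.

11613649260932 + 107169658052971*t + 93379239704701*t^2 + 34144743691183*t^3 + 2573076198340*t^4 + 26550659655170*t^5

e_{73} is bilinear + alternating on E[73], so e_{73}(9*P + 67*Q, 25*P + 7*Q) = e_{73}(P,Q)^(9*7-67*25).
det M = 9*7 - 67*25 = -1612 = 67 (mod 73); 67^{-1} = 12 (mod 73).
Double-and-add over 1001001: 7-1 doublings, 3-1 additions; each step l_{T,T}/v_{2T} or l_{T,P'}/v at Q'+S for random S.
Miller gives e_{73}(P',Q') = 88931799560213 + 110687017319866*t + 13713395672495*t^2 + 21454728386628*t^3 + 19820268765893*t^4 + 39656609613458*t^5 in F_{118417563548129^6}.
(88931799560213 + 110687017319866*t + 13713395672495*t^2 + 21454728386628*t^3 + 19820268765893*t^4 + 39656609613458*t^5)^{12} mod (118417563548129,f) = 11613649260932 + 107169658052971*t + 93379239704701*t^2 + 34144743691183*t^3 + 2573076198340*t^4 + 26550659655170*t^5.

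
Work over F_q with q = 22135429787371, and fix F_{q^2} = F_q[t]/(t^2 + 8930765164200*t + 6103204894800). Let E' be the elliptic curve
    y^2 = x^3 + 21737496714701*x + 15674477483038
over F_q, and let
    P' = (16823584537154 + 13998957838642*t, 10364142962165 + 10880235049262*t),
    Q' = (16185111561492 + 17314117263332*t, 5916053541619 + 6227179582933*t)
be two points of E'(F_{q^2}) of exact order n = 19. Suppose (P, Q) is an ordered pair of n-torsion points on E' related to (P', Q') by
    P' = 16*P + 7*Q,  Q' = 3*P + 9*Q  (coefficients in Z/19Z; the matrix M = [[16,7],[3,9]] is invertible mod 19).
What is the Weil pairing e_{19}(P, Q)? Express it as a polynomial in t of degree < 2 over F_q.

19890605788527 + 18556922778799*t

e_{19} is bilinear + alternating on E[19], so e_{19}(16*P + 7*Q, 3*P + 9*Q) = e_{19}(P,Q)^(16*9-7*3).
Hence e(P,Q) = e(P',Q')^{17} where 17 = 9^{-1} mod 19.
Double-and-add over 10011: 5-1 doublings, 3-1 additions; each step l_{T,T}/v_{2T} or l_{T,P'}/v at Q'+S for random S.
e_{19}(P',Q') = 17222862347704 + 19348954414707*t.
Finally e_{19}(P,Q) = 19890605788527 + 18556922778799*t.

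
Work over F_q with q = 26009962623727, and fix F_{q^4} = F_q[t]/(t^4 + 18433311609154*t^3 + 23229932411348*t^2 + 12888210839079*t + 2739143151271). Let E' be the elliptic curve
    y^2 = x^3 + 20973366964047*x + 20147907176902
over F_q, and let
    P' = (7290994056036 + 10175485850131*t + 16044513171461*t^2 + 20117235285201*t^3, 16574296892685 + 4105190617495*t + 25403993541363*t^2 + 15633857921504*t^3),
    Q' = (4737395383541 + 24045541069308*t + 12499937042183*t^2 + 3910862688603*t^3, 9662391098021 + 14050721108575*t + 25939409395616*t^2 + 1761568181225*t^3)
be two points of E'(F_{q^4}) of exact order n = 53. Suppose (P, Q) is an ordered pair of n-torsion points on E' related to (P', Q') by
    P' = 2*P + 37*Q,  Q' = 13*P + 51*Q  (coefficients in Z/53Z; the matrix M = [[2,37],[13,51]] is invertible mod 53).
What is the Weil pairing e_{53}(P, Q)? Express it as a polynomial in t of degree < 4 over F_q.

Under M = [[2,37],[13,51]] in GL_2(Z/53), e_{53}(P',Q') = e_{53}(P,Q)^(2*51-37*13 mod 53).
det M = 2*51 - 37*13 = -379 = 45 (mod 53); 45^{-1} = 33 (mod 53).
Miller loop for e_{53} over F_{26009962623727^4}: bits of 53 = 110101; 5 double steps + 3 add steps, l/v at each.
The quotient is 18202710048262 + 10748850419478*t + 6867033375734*t^2 + 10066827849388*t^3.
(18202710048262 + 10748850419478*t + 6867033375734*t^2 + 10066827849388*t^3)^{33} mod (26009962623727,f) = 5889403708268 + 8612007185737*t + 6206765665217*t^2 + 11317781806732*t^3.

5889403708268 + 8612007185737*t + 6206765665217*t^2 + 11317781806732*t^3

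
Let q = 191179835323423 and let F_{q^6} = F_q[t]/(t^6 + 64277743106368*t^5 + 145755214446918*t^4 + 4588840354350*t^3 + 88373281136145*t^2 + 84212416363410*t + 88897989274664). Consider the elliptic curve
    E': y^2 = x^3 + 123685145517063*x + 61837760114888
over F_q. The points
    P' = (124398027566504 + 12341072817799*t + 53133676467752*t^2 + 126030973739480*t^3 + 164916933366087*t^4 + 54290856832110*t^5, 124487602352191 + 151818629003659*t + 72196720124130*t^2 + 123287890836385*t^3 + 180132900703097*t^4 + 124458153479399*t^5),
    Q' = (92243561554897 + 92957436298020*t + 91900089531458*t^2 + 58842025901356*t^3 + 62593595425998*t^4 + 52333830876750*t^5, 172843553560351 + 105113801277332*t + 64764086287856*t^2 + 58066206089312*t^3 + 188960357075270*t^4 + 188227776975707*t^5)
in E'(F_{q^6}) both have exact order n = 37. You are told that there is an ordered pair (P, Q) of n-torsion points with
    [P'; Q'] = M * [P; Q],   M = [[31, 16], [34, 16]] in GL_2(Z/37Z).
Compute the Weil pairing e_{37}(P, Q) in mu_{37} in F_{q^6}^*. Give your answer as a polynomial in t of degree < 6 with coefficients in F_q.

118669007230334 + 176235218342495*t + 29649934316222*t^2 + 27274232010560*t^3 + 128688972499522*t^4 + 29138733576703*t^5

Alternating bilinearity on E[37] (values in mu_{37} in F_{191179835323423^6}) gives e(P',Q') = e(P,Q)^det(M).
det(M) mod 37 = 26; its inverse in (Z/37)^* is 10 (check: 26*10 mod 37 = 1).
Run Miller on y^2=x^3+123685145517063*x+61837760114888 over F_{191179835323423}: ladder 100101 (6 bits); e = f_P(D_Q)/f_Q(D_P).
f_P(D_Q)/f_Q(D_P) = 105965570804709 + 170862599227665*t + 173724581220801*t^2 + 9099717447861*t^3 + 36982797125476*t^4 + 164832093845355*t^5.
Finally e_{37}(P,Q) = 118669007230334 + 176235218342495*t + 29649934316222*t^2 + 27274232010560*t^3 + 128688972499522*t^4 + 29138733576703*t^5.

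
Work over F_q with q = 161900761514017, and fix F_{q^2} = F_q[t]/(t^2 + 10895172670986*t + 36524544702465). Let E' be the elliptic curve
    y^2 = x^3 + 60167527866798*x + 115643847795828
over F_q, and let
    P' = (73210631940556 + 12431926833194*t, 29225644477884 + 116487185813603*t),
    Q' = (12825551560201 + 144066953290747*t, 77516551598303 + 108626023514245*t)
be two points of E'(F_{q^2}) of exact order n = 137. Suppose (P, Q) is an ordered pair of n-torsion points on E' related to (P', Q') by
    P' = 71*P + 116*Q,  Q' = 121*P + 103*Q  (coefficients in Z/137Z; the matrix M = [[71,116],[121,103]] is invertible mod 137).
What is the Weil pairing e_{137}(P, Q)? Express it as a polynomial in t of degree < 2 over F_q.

Alternating bilinearity on E[137] (values in mu_{137} in F_{161900761514017^2}) gives e(P',Q') = e(P,Q)^det(M).
Hence e(P,Q) = e(P',Q')^{41} where 41 = 127^{-1} mod 137.
n = 137 = (10001001)_2 (8 bits, wt 3); accumulate f_{137,P'}(Q'+S)/f_{137,P'}(S) along the 7-step ladder.
Miller gives e_{137}(P',Q') = 10212302881623 + 117873261059135*t in F_{161900761514017^2}.
Finally e_{137}(P,Q) = 52764338952780 + 115487618972524*t.

52764338952780 + 115487618972524*t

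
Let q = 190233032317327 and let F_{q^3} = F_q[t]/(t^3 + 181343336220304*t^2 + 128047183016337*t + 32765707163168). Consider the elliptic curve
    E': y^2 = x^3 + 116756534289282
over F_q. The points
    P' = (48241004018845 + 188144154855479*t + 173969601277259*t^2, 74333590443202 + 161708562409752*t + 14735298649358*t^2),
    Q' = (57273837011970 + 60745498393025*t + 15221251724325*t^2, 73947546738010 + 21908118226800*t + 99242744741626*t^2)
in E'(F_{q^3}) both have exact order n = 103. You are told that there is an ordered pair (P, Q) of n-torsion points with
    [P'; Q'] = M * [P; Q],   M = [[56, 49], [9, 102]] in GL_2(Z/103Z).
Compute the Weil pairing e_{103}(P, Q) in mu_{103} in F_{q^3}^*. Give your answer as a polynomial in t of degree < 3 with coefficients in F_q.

119423970835148 + 68616372372571*t + 38110256300831*t^2

The 103-Weil pairing on E[103] over F_{190233032317327} is alternating-bilinear: e_{103}(P',Q') = e_{103}(P,Q)^det(M).
det M = 56*102 - 49*9 = 5271 = 18 (mod 103); 18^{-1} = 63 (mod 103).
7-bit Miller (1100111) on E'/F_{190233032317327} with a'=0, b'=116756534289282: accumulate tangent/chord ratios at Q'+S and P'+S'.
Miller gives e_{103}(P',Q') = 128631749259585 + 28655627620123*t + 51749274538378*t^2 in F_{190233032317327^3}.
Finally e_{103}(P,Q) = 119423970835148 + 68616372372571*t + 38110256300831*t^2.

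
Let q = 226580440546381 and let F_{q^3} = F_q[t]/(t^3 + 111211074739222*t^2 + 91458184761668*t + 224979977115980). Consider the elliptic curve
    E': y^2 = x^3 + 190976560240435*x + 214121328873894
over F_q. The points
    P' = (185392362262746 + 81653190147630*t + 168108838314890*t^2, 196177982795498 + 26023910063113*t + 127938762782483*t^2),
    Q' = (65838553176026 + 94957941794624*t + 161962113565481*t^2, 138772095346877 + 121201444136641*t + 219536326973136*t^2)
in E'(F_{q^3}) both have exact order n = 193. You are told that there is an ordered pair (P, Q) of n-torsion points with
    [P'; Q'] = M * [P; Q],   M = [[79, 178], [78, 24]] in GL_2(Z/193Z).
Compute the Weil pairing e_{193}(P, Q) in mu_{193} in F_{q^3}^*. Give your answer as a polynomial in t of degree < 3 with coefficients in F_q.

73583887063449 + 148526476593827*t + 176886128658217*t^2

Alternating bilinearity on E[193] (values in mu_{193} in F_{226580440546381^3}) gives e(P',Q') = e(P,Q)^det(M).
det M = 79*24 - 178*78 = -11988 = 171 (mod 193); 171^{-1} = 114 (mod 193).
n = 193 = (11000001)_2 (8 bits, wt 3); accumulate f_{193,P'}(Q'+S)/f_{193,P'}(S) along the 7-step ladder.
f_P(D_Q)/f_Q(D_P) = 174933286574269 + 143002034783358*t + 95159710496345*t^2.
Hence e(P,Q) = 73583887063449 + 148526476593827*t + 176886128658217*t^2 in F_{226580440546381^3}^*.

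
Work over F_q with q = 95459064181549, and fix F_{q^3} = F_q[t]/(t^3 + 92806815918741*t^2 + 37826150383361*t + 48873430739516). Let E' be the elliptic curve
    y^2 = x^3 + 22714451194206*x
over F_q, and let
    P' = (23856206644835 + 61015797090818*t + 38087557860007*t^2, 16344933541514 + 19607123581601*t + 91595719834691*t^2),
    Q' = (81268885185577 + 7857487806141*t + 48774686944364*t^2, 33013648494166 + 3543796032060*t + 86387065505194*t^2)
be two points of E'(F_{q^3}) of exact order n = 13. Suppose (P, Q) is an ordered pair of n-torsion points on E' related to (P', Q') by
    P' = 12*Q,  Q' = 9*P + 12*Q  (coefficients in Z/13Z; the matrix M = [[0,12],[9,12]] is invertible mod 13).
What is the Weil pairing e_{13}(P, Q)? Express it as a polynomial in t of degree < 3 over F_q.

e_{13}(aP+bQ,cP+dQ) = e_{13}(P,Q)^(ad-bc); with (a,b,c,d)=(0,12,9,12) this gives the det-13 law.
Inverting 9 mod 13: 3. Thus e_{13}(P,Q) = e(P',Q')^{3}.
Run Miller on y^2=x^3+22714451194206*x over F_{95459064181549}: ladder 1101 (4 bits); e = f_P(D_Q)/f_Q(D_P).
So e_{13}(P',Q') = 13105430615035 + 51634568898364*t + 9685981091867*t^2.
Hence e(P,Q) = 28429953353316 + 66188511702679*t + 81927821332893*t^2 in F_{95459064181549^3}^*.

28429953353316 + 66188511702679*t + 81927821332893*t^2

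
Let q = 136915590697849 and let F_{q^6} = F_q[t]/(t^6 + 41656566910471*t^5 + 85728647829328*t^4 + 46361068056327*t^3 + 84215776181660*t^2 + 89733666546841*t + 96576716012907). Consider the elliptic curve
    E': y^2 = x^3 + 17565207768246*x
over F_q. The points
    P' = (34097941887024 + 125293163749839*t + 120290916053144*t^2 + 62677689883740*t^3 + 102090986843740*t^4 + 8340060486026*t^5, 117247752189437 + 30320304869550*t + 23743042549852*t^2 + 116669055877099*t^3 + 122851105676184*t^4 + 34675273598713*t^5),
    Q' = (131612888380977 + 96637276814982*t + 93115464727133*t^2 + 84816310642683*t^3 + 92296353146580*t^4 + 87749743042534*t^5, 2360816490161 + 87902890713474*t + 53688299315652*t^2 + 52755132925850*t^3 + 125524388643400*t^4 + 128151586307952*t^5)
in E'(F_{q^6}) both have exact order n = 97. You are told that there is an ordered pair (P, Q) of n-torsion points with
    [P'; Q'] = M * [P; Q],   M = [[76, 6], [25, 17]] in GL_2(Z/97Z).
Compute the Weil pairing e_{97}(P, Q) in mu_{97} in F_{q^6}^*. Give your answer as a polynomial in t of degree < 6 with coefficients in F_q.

128891551843180 + 102634065665712*t + 85738459663365*t^2 + 86722246351395*t^3 + 15611311076284*t^4 + 36854183688146*t^5

e_{97} is bilinear + alternating on E[97], so e_{97}(76*P + 6*Q, 25*P + 17*Q) = e_{97}(P,Q)^(76*17-6*25).
det(M) mod 97 = 75; its inverse in (Z/97)^* is 22 (check: 75*22 mod 97 = 1).
n = 97 = (1100001)_2 (7 bits, wt 3); accumulate f_{97,P'}(Q'+S)/f_{97,P'}(S) along the 6-step ladder.
So e_{97}(P',Q') = 83877352877099 + 46735022430972*t + 98435942053784*t^2 + 23163060967206*t^3 + 136504603114118*t^4 + 105455271324308*t^5.
Hence e(P,Q) = 128891551843180 + 102634065665712*t + 85738459663365*t^2 + 86722246351395*t^3 + 15611311076284*t^4 + 36854183688146*t^5 in F_{136915590697849^6}^*.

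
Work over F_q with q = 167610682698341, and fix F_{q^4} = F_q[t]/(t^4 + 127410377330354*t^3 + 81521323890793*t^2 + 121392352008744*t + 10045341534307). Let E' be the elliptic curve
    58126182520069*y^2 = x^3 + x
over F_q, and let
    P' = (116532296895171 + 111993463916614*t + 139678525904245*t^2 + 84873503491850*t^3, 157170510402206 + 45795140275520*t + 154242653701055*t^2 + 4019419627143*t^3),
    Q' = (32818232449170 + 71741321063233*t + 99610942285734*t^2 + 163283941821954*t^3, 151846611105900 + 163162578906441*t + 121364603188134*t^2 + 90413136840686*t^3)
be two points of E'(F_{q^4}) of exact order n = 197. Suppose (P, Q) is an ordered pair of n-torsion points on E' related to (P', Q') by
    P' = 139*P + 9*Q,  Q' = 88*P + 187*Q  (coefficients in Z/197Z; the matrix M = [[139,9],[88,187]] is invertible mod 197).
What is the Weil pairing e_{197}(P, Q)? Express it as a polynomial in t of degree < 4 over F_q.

164108295430989 + 126482372458516*t + 55353635610198*t^2 + 91723435197178*t^3

Under M = [[139,9],[88,187]] in GL_2(Z/197), e_{197}(P',Q') = e_{197}(P,Q)^(139*187-9*88 mod 197).
Inverting 182 mod 197: 105. Thus e_{197}(P,Q) = e(P',Q')^{105}.
(x,y)|->(42275890474772x,42275890474772y) sends E' to y^2=x^3+101126213137602*x.
Double-and-add over 11000101: 8-1 doublings, 4-1 additions; each step l_{T,T}/v_{2T} or l_{T,P'}/v at Q'+S for random S.
Miller gives e_{197}(P',Q') = 138679569800797 + 28745828889842*t + 88723524041906*t^2 + 106690658082487*t^3 in F_{167610682698341^4}.
Finally e_{197}(P,Q) = 164108295430989 + 126482372458516*t + 55353635610198*t^2 + 91723435197178*t^3.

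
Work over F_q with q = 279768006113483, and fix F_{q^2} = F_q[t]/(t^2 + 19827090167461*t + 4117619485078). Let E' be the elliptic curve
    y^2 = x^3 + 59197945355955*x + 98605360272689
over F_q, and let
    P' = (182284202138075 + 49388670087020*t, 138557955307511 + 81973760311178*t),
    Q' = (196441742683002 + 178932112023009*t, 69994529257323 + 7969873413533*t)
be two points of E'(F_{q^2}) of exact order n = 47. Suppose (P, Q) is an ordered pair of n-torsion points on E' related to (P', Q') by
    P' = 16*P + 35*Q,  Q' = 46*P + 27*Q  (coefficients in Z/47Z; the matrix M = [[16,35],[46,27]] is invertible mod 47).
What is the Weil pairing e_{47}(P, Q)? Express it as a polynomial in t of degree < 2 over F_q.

Alternating bilinearity on E[47] (values in mu_{47} in F_{279768006113483^2}) gives e(P',Q') = e(P,Q)^det(M).
det M = 16*27 - 35*46 = -1178 = 44 (mod 47); 44^{-1} = 31 (mod 47).
n = 47 = (101111)_2 (6 bits, wt 5); accumulate f_{47,P'}(Q'+S)/f_{47,P'}(S) along the 5-step ladder.
Miller gives e_{47}(P',Q') = 242548464309340 + 264236474677232*t in F_{279768006113483^2}.
Hence e(P,Q) = 113981927638811 + 56763399315560*t in F_{279768006113483^2}^*.

113981927638811 + 56763399315560*t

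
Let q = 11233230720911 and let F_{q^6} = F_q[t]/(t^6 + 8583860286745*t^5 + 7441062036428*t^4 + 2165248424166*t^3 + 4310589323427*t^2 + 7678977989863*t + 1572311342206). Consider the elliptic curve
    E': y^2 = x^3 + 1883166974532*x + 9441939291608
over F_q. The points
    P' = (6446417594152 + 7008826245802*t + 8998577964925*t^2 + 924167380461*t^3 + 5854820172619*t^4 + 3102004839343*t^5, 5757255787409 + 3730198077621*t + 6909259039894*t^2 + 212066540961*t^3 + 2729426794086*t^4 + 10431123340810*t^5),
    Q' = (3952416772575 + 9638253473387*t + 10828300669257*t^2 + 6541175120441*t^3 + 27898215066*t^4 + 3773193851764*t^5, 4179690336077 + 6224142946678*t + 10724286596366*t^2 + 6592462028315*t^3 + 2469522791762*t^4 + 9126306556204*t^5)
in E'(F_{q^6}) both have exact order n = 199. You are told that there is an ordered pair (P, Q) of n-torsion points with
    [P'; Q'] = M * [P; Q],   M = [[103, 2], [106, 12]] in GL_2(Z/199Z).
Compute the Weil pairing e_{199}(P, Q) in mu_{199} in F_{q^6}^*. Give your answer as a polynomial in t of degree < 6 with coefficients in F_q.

e_{199}(aP+bQ,cP+dQ) = e_{199}(P,Q)^(ad-bc); with (a,b,c,d)=(103,2,106,12) this gives the det-199 law.
det(M) mod 199 = 29; its inverse in (Z/199)^* is 151 (check: 29*151 mod 199 = 1).
Run Miller on y^2=x^3+1883166974532*x+9441939291608 over F_{11233230720911}: ladder 11000111 (8 bits); e = f_P(D_Q)/f_Q(D_P).
Result: e(P',Q') = 8149120691033 + 7244317518140*t + 3088740089083*t^2 + 3162032156517*t^3 + 7109693711308*t^4 + 3817014938027*t^5.
Raise to 151: e(P,Q) = 5198942220009 + 6959093863773*t + 2077917111793*t^2 + 1737983036041*t^3 + 3557568719103*t^4 + 9061481485011*t^5 in mu_{199}.

5198942220009 + 6959093863773*t + 2077917111793*t^2 + 1737983036041*t^3 + 3557568719103*t^4 + 9061481485011*t^5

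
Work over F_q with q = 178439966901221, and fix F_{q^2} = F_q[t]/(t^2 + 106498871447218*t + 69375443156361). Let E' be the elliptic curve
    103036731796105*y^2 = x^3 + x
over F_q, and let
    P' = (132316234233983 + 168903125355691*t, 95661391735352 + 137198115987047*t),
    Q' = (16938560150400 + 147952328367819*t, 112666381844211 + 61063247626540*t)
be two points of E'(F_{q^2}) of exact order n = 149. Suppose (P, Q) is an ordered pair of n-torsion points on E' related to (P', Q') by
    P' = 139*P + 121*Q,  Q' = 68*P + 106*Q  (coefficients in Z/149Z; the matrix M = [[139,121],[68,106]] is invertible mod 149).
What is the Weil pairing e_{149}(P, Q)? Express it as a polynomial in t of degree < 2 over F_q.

31659738607645 + 145150743834695*t

Since e_{149}(P,P)=e_{149}(Q,Q)=1 and e_{149}(Q,P)=e_{149}(P,Q)^{-1}, expanding e_{149}(139*P + 121*Q,68*P + 106*Q) leaves e(P,Q)^det(M).
Inverting 99 mod 149: 146. Thus e_{149}(P,Q) = e(P',Q')^{146}.
(x,y)|->(19579392621978x,19579392621978y) sends E' to y^2=x^3+120053438634236*x.
8-bit Miller (10010101) on E'/F_{178439966901221} with a'=120053438634236, b'=0: accumulate tangent/chord ratios at Q'+S and P'+S'.
So e_{149}(P',Q') = 58942813048212 + 128315113850602*t.
Hence e(P,Q) = 31659738607645 + 145150743834695*t in F_{178439966901221^2}^*.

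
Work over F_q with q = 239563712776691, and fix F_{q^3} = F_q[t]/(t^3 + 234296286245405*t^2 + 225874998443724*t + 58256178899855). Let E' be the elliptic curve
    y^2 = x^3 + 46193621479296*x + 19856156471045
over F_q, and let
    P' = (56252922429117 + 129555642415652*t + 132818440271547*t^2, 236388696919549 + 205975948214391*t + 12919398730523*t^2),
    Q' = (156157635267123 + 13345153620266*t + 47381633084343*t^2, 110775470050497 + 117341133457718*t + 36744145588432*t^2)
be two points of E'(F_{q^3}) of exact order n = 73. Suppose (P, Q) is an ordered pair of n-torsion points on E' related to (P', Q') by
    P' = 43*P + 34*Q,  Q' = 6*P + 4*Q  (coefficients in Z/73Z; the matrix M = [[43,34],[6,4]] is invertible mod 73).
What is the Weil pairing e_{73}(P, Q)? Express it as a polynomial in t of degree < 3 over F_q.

Since e_{73}(P,P)=e_{73}(Q,Q)=1 and e_{73}(Q,P)=e_{73}(P,Q)^{-1}, expanding e_{73}(43*P + 34*Q,6*P + 4*Q) leaves e(P,Q)^det(M).
43*4 - 34*6 = -32; reduced mod 73: det = 41, inverse 57.
Miller loop for e_{73} over F_{239563712776691^3}: bits of 73 = 1001001; 6 double steps + 2 add steps, l/v at each.
Miller gives e_{73}(P',Q') = 174513550139688 + 199372228366847*t + 222653232404438*t^2 in F_{239563712776691^3}.
Thus e_{73}(P,Q) = 93973574759939 + 58809534884010*t + 29809449949764*t^2.

93973574759939 + 58809534884010*t + 29809449949764*t^2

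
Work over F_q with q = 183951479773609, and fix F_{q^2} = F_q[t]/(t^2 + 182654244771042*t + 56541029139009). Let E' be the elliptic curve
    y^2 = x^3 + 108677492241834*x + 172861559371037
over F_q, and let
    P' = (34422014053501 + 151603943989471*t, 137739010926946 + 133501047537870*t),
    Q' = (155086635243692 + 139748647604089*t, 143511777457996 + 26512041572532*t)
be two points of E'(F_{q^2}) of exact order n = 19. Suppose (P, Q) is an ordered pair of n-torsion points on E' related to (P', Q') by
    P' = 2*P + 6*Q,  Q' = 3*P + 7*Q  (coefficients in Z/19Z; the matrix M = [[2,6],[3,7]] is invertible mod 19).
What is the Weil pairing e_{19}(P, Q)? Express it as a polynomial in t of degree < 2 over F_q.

Since e_{19}(P,P)=e_{19}(Q,Q)=1 and e_{19}(Q,P)=e_{19}(P,Q)^{-1}, expanding e_{19}(2*P + 6*Q,3*P + 7*Q) leaves e(P,Q)^det(M).
det M = 2*7 - 6*3 = -4 = 15 (mod 19); 15^{-1} = 14 (mod 19).
Build f_{19,P'} and f_{19,Q'} via the 5-bit ladder of 19=10011_2; evaluate at shifted divisors; quotient in F_{183951479773609^2}.
Result: e(P',Q') = 13744359133198 + 136842225890568*t.
Raise to 14: e(P,Q) = 19114138094739 + 177910162385896*t in mu_{19}.

19114138094739 + 177910162385896*t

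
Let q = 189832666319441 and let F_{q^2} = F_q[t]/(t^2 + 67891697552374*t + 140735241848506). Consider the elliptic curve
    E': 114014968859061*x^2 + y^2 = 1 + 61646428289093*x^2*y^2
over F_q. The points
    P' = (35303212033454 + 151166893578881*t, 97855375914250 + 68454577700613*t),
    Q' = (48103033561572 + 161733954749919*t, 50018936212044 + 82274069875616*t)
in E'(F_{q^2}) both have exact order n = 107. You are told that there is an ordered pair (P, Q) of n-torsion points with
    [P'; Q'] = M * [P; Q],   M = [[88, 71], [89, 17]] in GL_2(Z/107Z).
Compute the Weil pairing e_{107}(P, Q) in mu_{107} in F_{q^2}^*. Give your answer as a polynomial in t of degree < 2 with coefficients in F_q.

60839175283630 + 155587522998614*t

Alternating bilinearity on E[107] (values in mu_{107} in F_{189832666319441^2}) gives e(P',Q') = e(P,Q)^det(M).
Inverting 99 mod 107: 40. Thus e_{107}(P,Q) = e(P',Q')^{40}.
Edwards->Montgomery: u=(1+y)/(1-y), v=u/x -> 179309451610146v^2=u^3+132393945760631u^2+u; then x_W=13092135142492u+92554454964506: y^2=x^3+44773098996051*x+125196105608429.
n = 107 = (1101011)_2 (7 bits, wt 5); accumulate f_{107,P'}(Q'+S)/f_{107,P'}(S) along the 6-step ladder.
e_{107}(P',Q') = 157424647407947 + 126388111377855*t.
e_{107}(P,Q) = (157424647407947 + 126388111377855*t)^{40} = 60839175283630 + 155587522998614*t.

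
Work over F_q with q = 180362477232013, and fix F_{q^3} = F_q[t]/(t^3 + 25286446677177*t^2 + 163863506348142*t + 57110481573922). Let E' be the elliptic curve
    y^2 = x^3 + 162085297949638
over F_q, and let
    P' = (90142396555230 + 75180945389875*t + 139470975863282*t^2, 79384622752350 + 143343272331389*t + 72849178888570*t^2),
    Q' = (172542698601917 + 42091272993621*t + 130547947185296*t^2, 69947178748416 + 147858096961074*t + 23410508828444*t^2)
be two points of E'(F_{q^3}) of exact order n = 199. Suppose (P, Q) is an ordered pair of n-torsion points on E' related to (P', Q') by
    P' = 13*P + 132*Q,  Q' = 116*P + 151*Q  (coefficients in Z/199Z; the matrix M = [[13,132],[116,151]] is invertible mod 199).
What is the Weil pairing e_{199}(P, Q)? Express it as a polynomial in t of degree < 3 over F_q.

The 199-Weil pairing on E[199] over F_{180362477232013} is alternating-bilinear: e_{199}(P',Q') = e_{199}(P,Q)^det(M).
13*151 - 132*116 = -13349; reduced mod 199: det = 183, inverse 87.
Miller loop for e_{199} over F_{180362477232013^3}: bits of 199 = 11000111; 7 double steps + 4 add steps, l/v at each.
e_{199}(P',Q') = 170847047026409 + 50141547884283*t + 55614568448584*t^2.
Hence e(P,Q) = 153175972039429 + 14472706333638*t + 31747620157091*t^2 in F_{180362477232013^3}^*.

153175972039429 + 14472706333638*t + 31747620157091*t^2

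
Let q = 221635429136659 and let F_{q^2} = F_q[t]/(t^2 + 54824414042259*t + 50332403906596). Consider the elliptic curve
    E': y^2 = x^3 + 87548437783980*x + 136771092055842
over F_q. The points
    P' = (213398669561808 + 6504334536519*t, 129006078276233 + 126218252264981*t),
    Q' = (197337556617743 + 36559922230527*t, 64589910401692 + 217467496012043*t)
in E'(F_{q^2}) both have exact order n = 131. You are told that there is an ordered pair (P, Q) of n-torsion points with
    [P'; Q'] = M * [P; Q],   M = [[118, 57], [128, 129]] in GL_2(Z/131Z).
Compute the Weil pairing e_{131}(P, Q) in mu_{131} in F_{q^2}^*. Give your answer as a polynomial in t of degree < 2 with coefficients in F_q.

Alternating bilinearity on E[131] (values in mu_{131} in F_{221635429136659^2}) gives e(P',Q') = e(P,Q)^det(M).
det(M) mod 131 = 66; its inverse in (Z/131)^* is 2 (check: 66*2 mod 131 = 1).
Build f_{131,P'} and f_{131,Q'} via the 8-bit ladder of 131=10000011_2; evaluate at shifted divisors; quotient in F_{221635429136659^2}.
e_{131}(P',Q') = 190108446663430 + 169986452076437*t.
Raise to 2: e(P,Q) = 51143383156896 + 77114975457361*t in mu_{131}.

51143383156896 + 77114975457361*t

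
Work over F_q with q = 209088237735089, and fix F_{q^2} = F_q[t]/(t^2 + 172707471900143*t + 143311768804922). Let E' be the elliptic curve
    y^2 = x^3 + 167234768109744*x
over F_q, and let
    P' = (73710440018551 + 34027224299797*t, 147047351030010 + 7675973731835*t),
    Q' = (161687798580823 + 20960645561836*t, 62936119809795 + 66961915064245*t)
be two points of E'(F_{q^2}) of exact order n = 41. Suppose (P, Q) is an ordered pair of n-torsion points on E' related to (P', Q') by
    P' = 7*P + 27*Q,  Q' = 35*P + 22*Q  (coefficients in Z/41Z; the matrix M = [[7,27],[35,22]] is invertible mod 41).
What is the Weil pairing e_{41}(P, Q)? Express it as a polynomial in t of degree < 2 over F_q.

e_{41}(aP+bQ,cP+dQ) = e_{41}(P,Q)^(ad-bc); with (a,b,c,d)=(7,27,35,22) this gives the det-41 law.
So e_{41}(P,Q) = e_{41}(P',Q')^{17}, since 29*17 = 1 mod 41.
Build f_{41,P'} and f_{41,Q'} via the 6-bit ladder of 41=101001_2; evaluate at shifted divisors; quotient in F_{209088237735089^2}.
f_P(D_Q)/f_Q(D_P) = 113515003321946 + 30443903879732*t.
(113515003321946 + 30443903879732*t)^{17} mod (209088237735089,f) = 15974791600448 + 11459043795060*t.

15974791600448 + 11459043795060*t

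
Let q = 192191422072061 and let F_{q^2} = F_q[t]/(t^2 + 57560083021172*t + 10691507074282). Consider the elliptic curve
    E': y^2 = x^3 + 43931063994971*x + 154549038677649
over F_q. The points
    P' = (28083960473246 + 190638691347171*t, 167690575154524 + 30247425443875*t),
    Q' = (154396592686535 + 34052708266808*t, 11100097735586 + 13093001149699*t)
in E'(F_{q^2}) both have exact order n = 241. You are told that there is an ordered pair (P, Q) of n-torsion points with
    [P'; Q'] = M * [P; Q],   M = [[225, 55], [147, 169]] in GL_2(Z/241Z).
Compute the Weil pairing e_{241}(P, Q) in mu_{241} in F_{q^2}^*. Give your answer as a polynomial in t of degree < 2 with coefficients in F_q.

189315090916289 + 34417835504163*t

Under M = [[225,55],[147,169]] in GL_2(Z/241), e_{241}(P',Q') = e_{241}(P,Q)^(225*169-55*147 mod 241).
det(M) mod 241 = 56; its inverse in (Z/241)^* is 99 (check: 56*99 mod 241 = 1).
Miller loop for e_{241} over F_{192191422072061^2}: bits of 241 = 11110001; 7 double steps + 4 add steps, l/v at each.
f_P(D_Q)/f_Q(D_P) = 158341833915809 + 67236290735658*t.
e_{241}(P,Q) = (158341833915809 + 67236290735658*t)^{99} = 189315090916289 + 34417835504163*t.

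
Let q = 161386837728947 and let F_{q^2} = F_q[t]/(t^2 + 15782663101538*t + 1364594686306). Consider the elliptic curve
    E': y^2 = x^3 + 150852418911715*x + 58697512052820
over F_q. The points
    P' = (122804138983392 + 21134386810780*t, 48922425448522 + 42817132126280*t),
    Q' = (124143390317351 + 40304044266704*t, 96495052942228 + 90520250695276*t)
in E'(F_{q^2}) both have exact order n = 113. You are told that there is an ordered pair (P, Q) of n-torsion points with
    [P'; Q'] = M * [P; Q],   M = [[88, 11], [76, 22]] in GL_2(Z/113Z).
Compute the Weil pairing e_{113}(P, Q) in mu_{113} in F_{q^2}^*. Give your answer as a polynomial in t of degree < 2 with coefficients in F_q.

e_{113}(aP+bQ,cP+dQ) = e_{113}(P,Q)^(ad-bc); with (a,b,c,d)=(88,11,76,22) this gives the det-113 law.
det M = 88*22 - 11*76 = 1100 = 83 (mod 113); 83^{-1} = 64 (mod 113).
Build f_{113,P'} and f_{113,Q'} via the 7-bit ladder of 113=1110001_2; evaluate at shifted divisors; quotient in F_{161386837728947^2}.
e_{113}(P',Q') = 53977823339854 + 72633626383342*t.
(53977823339854 + 72633626383342*t)^{64} mod (161386837728947,f) = 17795834783382 + 92634109920353*t.

17795834783382 + 92634109920353*t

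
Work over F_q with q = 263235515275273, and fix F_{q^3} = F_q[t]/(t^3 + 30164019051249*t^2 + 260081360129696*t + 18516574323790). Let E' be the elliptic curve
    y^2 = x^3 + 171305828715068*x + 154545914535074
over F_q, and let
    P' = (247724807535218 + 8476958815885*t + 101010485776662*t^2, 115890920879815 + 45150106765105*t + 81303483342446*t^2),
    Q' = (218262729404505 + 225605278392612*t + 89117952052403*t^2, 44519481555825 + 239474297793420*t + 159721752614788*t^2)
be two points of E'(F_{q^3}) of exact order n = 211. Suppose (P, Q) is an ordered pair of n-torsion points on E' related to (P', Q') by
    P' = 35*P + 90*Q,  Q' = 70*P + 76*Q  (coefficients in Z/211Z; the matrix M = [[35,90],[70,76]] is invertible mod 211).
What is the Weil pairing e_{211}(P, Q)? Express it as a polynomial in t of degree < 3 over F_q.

127077388981960 + 195106602435345*t + 69092870974041*t^2

Alternating bilinearity on E[211] (values in mu_{211} in F_{263235515275273^3}) gives e(P',Q') = e(P,Q)^det(M).
35*76 - 90*70 = -3640; reduced mod 211: det = 158, inverse 207.
Run Miller on y^2=x^3+171305828715068*x+154545914535074 over F_{263235515275273}: ladder 11010011 (8 bits); e = f_P(D_Q)/f_Q(D_P).
f_P(D_Q)/f_Q(D_P) = 144747534466368 + 260986147458211*t + 172741349406303*t^2.
Finally e_{211}(P,Q) = 127077388981960 + 195106602435345*t + 69092870974041*t^2.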